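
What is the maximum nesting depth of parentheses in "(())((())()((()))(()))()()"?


Input: "(())((())()((()))(()))()()"
Tracking depth:
  Position 0 '(': depth becomes 1
  Position 1 '(': depth becomes 2
  Position 2 ')': depth becomes 1
  Position 3 ')': depth becomes 0
  Position 4 '(': depth becomes 1
  Position 5 '(': depth becomes 2
  Position 6 '(': depth becomes 3
  Position 7 ')': depth becomes 2
  Position 8 ')': depth becomes 1
  Position 9 '(': depth becomes 2
  Position 10 ')': depth becomes 1
  Position 11 '(': depth becomes 2
  Position 12 '(': depth becomes 3
  Position 13 '(': depth becomes 4
  Position 14 ')': depth becomes 3
  Position 15 ')': depth becomes 2
  Position 16 ')': depth becomes 1
  Position 17 '(': depth becomes 2
  Position 18 '(': depth becomes 3
  Position 19 ')': depth becomes 2
  Position 20 ')': depth becomes 1
  Position 21 ')': depth becomes 0
  Position 22 '(': depth becomes 1
  Position 23 ')': depth becomes 0
  Position 24 '(': depth becomes 1
  Position 25 ')': depth becomes 0
Maximum depth reached: 4

4


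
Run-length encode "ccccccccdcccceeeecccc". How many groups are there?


Input: ccccccccdcccceeeecccc
Scanning for consecutive runs:
  Group 1: 'c' x 8 (positions 0-7)
  Group 2: 'd' x 1 (positions 8-8)
  Group 3: 'c' x 4 (positions 9-12)
  Group 4: 'e' x 4 (positions 13-16)
  Group 5: 'c' x 4 (positions 17-20)
Total groups: 5

5


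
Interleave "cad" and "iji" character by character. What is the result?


Interleaving "cad" and "iji":
  Position 0: 'c' from first, 'i' from second => "ci"
  Position 1: 'a' from first, 'j' from second => "aj"
  Position 2: 'd' from first, 'i' from second => "di"
Result: ciajdi

ciajdi


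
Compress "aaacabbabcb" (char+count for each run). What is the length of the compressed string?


Input: aaacabbabcb
Runs:
  'a' x 3 => "a3"
  'c' x 1 => "c1"
  'a' x 1 => "a1"
  'b' x 2 => "b2"
  'a' x 1 => "a1"
  'b' x 1 => "b1"
  'c' x 1 => "c1"
  'b' x 1 => "b1"
Compressed: "a3c1a1b2a1b1c1b1"
Compressed length: 16

16


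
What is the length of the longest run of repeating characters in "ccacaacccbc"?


Input: "ccacaacccbc"
Scanning for longest run:
  Position 1 ('c'): continues run of 'c', length=2
  Position 2 ('a'): new char, reset run to 1
  Position 3 ('c'): new char, reset run to 1
  Position 4 ('a'): new char, reset run to 1
  Position 5 ('a'): continues run of 'a', length=2
  Position 6 ('c'): new char, reset run to 1
  Position 7 ('c'): continues run of 'c', length=2
  Position 8 ('c'): continues run of 'c', length=3
  Position 9 ('b'): new char, reset run to 1
  Position 10 ('c'): new char, reset run to 1
Longest run: 'c' with length 3

3


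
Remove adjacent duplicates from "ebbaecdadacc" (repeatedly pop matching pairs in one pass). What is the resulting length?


Input: ebbaecdadacc
Stack-based adjacent duplicate removal:
  Read 'e': push. Stack: e
  Read 'b': push. Stack: eb
  Read 'b': matches stack top 'b' => pop. Stack: e
  Read 'a': push. Stack: ea
  Read 'e': push. Stack: eae
  Read 'c': push. Stack: eaec
  Read 'd': push. Stack: eaecd
  Read 'a': push. Stack: eaecda
  Read 'd': push. Stack: eaecdad
  Read 'a': push. Stack: eaecdada
  Read 'c': push. Stack: eaecdadac
  Read 'c': matches stack top 'c' => pop. Stack: eaecdada
Final stack: "eaecdada" (length 8)

8


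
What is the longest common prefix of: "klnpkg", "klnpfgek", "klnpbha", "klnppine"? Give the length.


Words: klnpkg, klnpfgek, klnpbha, klnppine
  Position 0: all 'k' => match
  Position 1: all 'l' => match
  Position 2: all 'n' => match
  Position 3: all 'p' => match
  Position 4: ('k', 'f', 'b', 'p') => mismatch, stop
LCP = "klnp" (length 4)

4


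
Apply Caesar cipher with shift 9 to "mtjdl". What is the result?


Caesar cipher: shift "mtjdl" by 9
  'm' (pos 12) + 9 = pos 21 = 'v'
  't' (pos 19) + 9 = pos 2 = 'c'
  'j' (pos 9) + 9 = pos 18 = 's'
  'd' (pos 3) + 9 = pos 12 = 'm'
  'l' (pos 11) + 9 = pos 20 = 'u'
Result: vcsmu

vcsmu


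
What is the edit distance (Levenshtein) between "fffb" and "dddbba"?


Computing edit distance: "fffb" -> "dddbba"
DP table:
           d    d    d    b    b    a
      0    1    2    3    4    5    6
  f   1    1    2    3    4    5    6
  f   2    2    2    3    4    5    6
  f   3    3    3    3    4    5    6
  b   4    4    4    4    3    4    5
Edit distance = dp[4][6] = 5

5


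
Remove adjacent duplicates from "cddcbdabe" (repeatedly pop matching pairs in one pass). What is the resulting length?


Input: cddcbdabe
Stack-based adjacent duplicate removal:
  Read 'c': push. Stack: c
  Read 'd': push. Stack: cd
  Read 'd': matches stack top 'd' => pop. Stack: c
  Read 'c': matches stack top 'c' => pop. Stack: (empty)
  Read 'b': push. Stack: b
  Read 'd': push. Stack: bd
  Read 'a': push. Stack: bda
  Read 'b': push. Stack: bdab
  Read 'e': push. Stack: bdabe
Final stack: "bdabe" (length 5)

5


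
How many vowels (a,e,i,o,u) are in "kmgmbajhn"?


Input: kmgmbajhn
Checking each character:
  'k' at position 0: consonant
  'm' at position 1: consonant
  'g' at position 2: consonant
  'm' at position 3: consonant
  'b' at position 4: consonant
  'a' at position 5: vowel (running total: 1)
  'j' at position 6: consonant
  'h' at position 7: consonant
  'n' at position 8: consonant
Total vowels: 1

1


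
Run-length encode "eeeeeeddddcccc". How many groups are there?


Input: eeeeeeddddcccc
Scanning for consecutive runs:
  Group 1: 'e' x 6 (positions 0-5)
  Group 2: 'd' x 4 (positions 6-9)
  Group 3: 'c' x 4 (positions 10-13)
Total groups: 3

3


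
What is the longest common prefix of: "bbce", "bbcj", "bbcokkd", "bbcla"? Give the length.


Words: bbce, bbcj, bbcokkd, bbcla
  Position 0: all 'b' => match
  Position 1: all 'b' => match
  Position 2: all 'c' => match
  Position 3: ('e', 'j', 'o', 'l') => mismatch, stop
LCP = "bbc" (length 3)

3


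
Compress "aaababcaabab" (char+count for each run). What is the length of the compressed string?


Input: aaababcaabab
Runs:
  'a' x 3 => "a3"
  'b' x 1 => "b1"
  'a' x 1 => "a1"
  'b' x 1 => "b1"
  'c' x 1 => "c1"
  'a' x 2 => "a2"
  'b' x 1 => "b1"
  'a' x 1 => "a1"
  'b' x 1 => "b1"
Compressed: "a3b1a1b1c1a2b1a1b1"
Compressed length: 18

18


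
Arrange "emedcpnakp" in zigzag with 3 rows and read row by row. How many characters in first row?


Zigzag "emedcpnakp" into 3 rows:
Placing characters:
  'e' => row 0
  'm' => row 1
  'e' => row 2
  'd' => row 1
  'c' => row 0
  'p' => row 1
  'n' => row 2
  'a' => row 1
  'k' => row 0
  'p' => row 1
Rows:
  Row 0: "eck"
  Row 1: "mdpap"
  Row 2: "en"
First row length: 3

3


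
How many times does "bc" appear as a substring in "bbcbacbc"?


Searching for "bc" in "bbcbacbc"
Scanning each position:
  Position 0: "bb" => no
  Position 1: "bc" => MATCH
  Position 2: "cb" => no
  Position 3: "ba" => no
  Position 4: "ac" => no
  Position 5: "cb" => no
  Position 6: "bc" => MATCH
Total occurrences: 2

2


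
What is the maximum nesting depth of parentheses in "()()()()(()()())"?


Input: "()()()()(()()())"
Tracking depth:
  Position 0 '(': depth becomes 1
  Position 1 ')': depth becomes 0
  Position 2 '(': depth becomes 1
  Position 3 ')': depth becomes 0
  Position 4 '(': depth becomes 1
  Position 5 ')': depth becomes 0
  Position 6 '(': depth becomes 1
  Position 7 ')': depth becomes 0
  Position 8 '(': depth becomes 1
  Position 9 '(': depth becomes 2
  Position 10 ')': depth becomes 1
  Position 11 '(': depth becomes 2
  Position 12 ')': depth becomes 1
  Position 13 '(': depth becomes 2
  Position 14 ')': depth becomes 1
  Position 15 ')': depth becomes 0
Maximum depth reached: 2

2


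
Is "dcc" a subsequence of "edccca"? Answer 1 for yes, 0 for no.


Check if "dcc" is a subsequence of "edccca"
Greedy scan:
  Position 0 ('e'): no match needed
  Position 1 ('d'): matches sub[0] = 'd'
  Position 2 ('c'): matches sub[1] = 'c'
  Position 3 ('c'): matches sub[2] = 'c'
  Position 4 ('c'): no match needed
  Position 5 ('a'): no match needed
All 3 characters matched => is a subsequence

1


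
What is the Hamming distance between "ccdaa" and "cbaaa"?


Comparing "ccdaa" and "cbaaa" position by position:
  Position 0: 'c' vs 'c' => same
  Position 1: 'c' vs 'b' => differ
  Position 2: 'd' vs 'a' => differ
  Position 3: 'a' vs 'a' => same
  Position 4: 'a' vs 'a' => same
Total differences (Hamming distance): 2

2


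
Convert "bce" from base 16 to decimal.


Input: "bce" in base 16
Positional expansion:
  Digit 'b' (value 11) x 16^2 = 2816
  Digit 'c' (value 12) x 16^1 = 192
  Digit 'e' (value 14) x 16^0 = 14
Sum = 3022

3022


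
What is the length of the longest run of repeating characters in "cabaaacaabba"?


Input: "cabaaacaabba"
Scanning for longest run:
  Position 1 ('a'): new char, reset run to 1
  Position 2 ('b'): new char, reset run to 1
  Position 3 ('a'): new char, reset run to 1
  Position 4 ('a'): continues run of 'a', length=2
  Position 5 ('a'): continues run of 'a', length=3
  Position 6 ('c'): new char, reset run to 1
  Position 7 ('a'): new char, reset run to 1
  Position 8 ('a'): continues run of 'a', length=2
  Position 9 ('b'): new char, reset run to 1
  Position 10 ('b'): continues run of 'b', length=2
  Position 11 ('a'): new char, reset run to 1
Longest run: 'a' with length 3

3


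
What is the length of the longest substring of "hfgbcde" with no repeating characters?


Input: "hfgbcde"
Sliding window (track last position of each char):
  Position 0 ('h'): window [0,0] length 1 -- new best
  Position 1 ('f'): window [0,1] length 2 -- new best
  Position 2 ('g'): window [0,2] length 3 -- new best
  Position 3 ('b'): window [0,3] length 4 -- new best
  Position 4 ('c'): window [0,4] length 5 -- new best
  Position 5 ('d'): window [0,5] length 6 -- new best
  Position 6 ('e'): window [0,6] length 7 -- new best
Longest substring with no repeats: "hfgbcde" with length 7

7


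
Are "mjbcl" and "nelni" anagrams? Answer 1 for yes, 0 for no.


Strings: "mjbcl", "nelni"
Sorted first:  bcjlm
Sorted second: eilnn
Differ at position 0: 'b' vs 'e' => not anagrams

0


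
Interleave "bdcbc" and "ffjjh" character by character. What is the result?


Interleaving "bdcbc" and "ffjjh":
  Position 0: 'b' from first, 'f' from second => "bf"
  Position 1: 'd' from first, 'f' from second => "df"
  Position 2: 'c' from first, 'j' from second => "cj"
  Position 3: 'b' from first, 'j' from second => "bj"
  Position 4: 'c' from first, 'h' from second => "ch"
Result: bfdfcjbjch

bfdfcjbjch


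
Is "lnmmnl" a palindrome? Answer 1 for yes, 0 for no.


Input: lnmmnl
Reversed: lnmmnl
  Compare pos 0 ('l') with pos 5 ('l'): match
  Compare pos 1 ('n') with pos 4 ('n'): match
  Compare pos 2 ('m') with pos 3 ('m'): match
Result: palindrome

1


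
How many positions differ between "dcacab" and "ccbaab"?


Comparing "dcacab" and "ccbaab" position by position:
  Position 0: 'd' vs 'c' => DIFFER
  Position 1: 'c' vs 'c' => same
  Position 2: 'a' vs 'b' => DIFFER
  Position 3: 'c' vs 'a' => DIFFER
  Position 4: 'a' vs 'a' => same
  Position 5: 'b' vs 'b' => same
Positions that differ: 3

3


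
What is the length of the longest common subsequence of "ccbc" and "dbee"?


LCS of "ccbc" and "dbee"
DP table:
           d    b    e    e
      0    0    0    0    0
  c   0    0    0    0    0
  c   0    0    0    0    0
  b   0    0    1    1    1
  c   0    0    1    1    1
LCS length = dp[4][4] = 1

1


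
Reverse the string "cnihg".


Input: cnihg
Reading characters right to left:
  Position 4: 'g'
  Position 3: 'h'
  Position 2: 'i'
  Position 1: 'n'
  Position 0: 'c'
Reversed: ghinc

ghinc


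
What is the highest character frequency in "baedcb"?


Input: baedcb
Character counts:
  'a': 1
  'b': 2
  'c': 1
  'd': 1
  'e': 1
Maximum frequency: 2

2


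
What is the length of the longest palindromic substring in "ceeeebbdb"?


Input: "ceeeebbdb"
Checking substrings for palindromes:
  [1:5] "eeee" (len 4) => palindrome
  [1:4] "eee" (len 3) => palindrome
  [2:5] "eee" (len 3) => palindrome
  [6:9] "bdb" (len 3) => palindrome
  [1:3] "ee" (len 2) => palindrome
  [2:4] "ee" (len 2) => palindrome
Longest palindromic substring: "eeee" with length 4

4


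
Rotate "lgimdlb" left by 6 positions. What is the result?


Input: "lgimdlb", rotate left by 6
First 6 characters: "lgimdl"
Remaining characters: "b"
Concatenate remaining + first: "b" + "lgimdl" = "blgimdl"

blgimdl


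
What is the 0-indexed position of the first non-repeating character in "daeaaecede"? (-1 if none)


Input: daeaaecede
Character frequencies:
  'a': 3
  'c': 1
  'd': 2
  'e': 4
Scanning left to right for freq == 1:
  Position 0 ('d'): freq=2, skip
  Position 1 ('a'): freq=3, skip
  Position 2 ('e'): freq=4, skip
  Position 3 ('a'): freq=3, skip
  Position 4 ('a'): freq=3, skip
  Position 5 ('e'): freq=4, skip
  Position 6 ('c'): unique! => answer = 6

6


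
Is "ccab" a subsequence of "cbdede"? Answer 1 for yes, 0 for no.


Check if "ccab" is a subsequence of "cbdede"
Greedy scan:
  Position 0 ('c'): matches sub[0] = 'c'
  Position 1 ('b'): no match needed
  Position 2 ('d'): no match needed
  Position 3 ('e'): no match needed
  Position 4 ('d'): no match needed
  Position 5 ('e'): no match needed
Only matched 1/4 characters => not a subsequence

0


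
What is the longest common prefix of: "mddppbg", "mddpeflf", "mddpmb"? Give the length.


Words: mddppbg, mddpeflf, mddpmb
  Position 0: all 'm' => match
  Position 1: all 'd' => match
  Position 2: all 'd' => match
  Position 3: all 'p' => match
  Position 4: ('p', 'e', 'm') => mismatch, stop
LCP = "mddp" (length 4)

4


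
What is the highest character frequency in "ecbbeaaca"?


Input: ecbbeaaca
Character counts:
  'a': 3
  'b': 2
  'c': 2
  'e': 2
Maximum frequency: 3

3


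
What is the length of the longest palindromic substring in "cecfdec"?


Input: "cecfdec"
Checking substrings for palindromes:
  [0:3] "cec" (len 3) => palindrome
Longest palindromic substring: "cec" with length 3

3


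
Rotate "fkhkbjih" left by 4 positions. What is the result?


Input: "fkhkbjih", rotate left by 4
First 4 characters: "fkhk"
Remaining characters: "bjih"
Concatenate remaining + first: "bjih" + "fkhk" = "bjihfkhk"

bjihfkhk


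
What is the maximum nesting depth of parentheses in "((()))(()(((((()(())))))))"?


Input: "((()))(()(((((()(())))))))"
Tracking depth:
  Position 0 '(': depth becomes 1
  Position 1 '(': depth becomes 2
  Position 2 '(': depth becomes 3
  Position 3 ')': depth becomes 2
  Position 4 ')': depth becomes 1
  Position 5 ')': depth becomes 0
  Position 6 '(': depth becomes 1
  Position 7 '(': depth becomes 2
  Position 8 ')': depth becomes 1
  Position 9 '(': depth becomes 2
  Position 10 '(': depth becomes 3
  Position 11 '(': depth becomes 4
  Position 12 '(': depth becomes 5
  Position 13 '(': depth becomes 6
  Position 14 '(': depth becomes 7
  Position 15 ')': depth becomes 6
  Position 16 '(': depth becomes 7
  Position 17 '(': depth becomes 8
  Position 18 ')': depth becomes 7
  Position 19 ')': depth becomes 6
  Position 20 ')': depth becomes 5
  Position 21 ')': depth becomes 4
  Position 22 ')': depth becomes 3
  Position 23 ')': depth becomes 2
  Position 24 ')': depth becomes 1
  Position 25 ')': depth becomes 0
Maximum depth reached: 8

8


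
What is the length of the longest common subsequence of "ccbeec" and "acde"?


LCS of "ccbeec" and "acde"
DP table:
           a    c    d    e
      0    0    0    0    0
  c   0    0    1    1    1
  c   0    0    1    1    1
  b   0    0    1    1    1
  e   0    0    1    1    2
  e   0    0    1    1    2
  c   0    0    1    1    2
LCS length = dp[6][4] = 2

2


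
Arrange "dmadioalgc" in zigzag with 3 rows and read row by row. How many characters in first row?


Zigzag "dmadioalgc" into 3 rows:
Placing characters:
  'd' => row 0
  'm' => row 1
  'a' => row 2
  'd' => row 1
  'i' => row 0
  'o' => row 1
  'a' => row 2
  'l' => row 1
  'g' => row 0
  'c' => row 1
Rows:
  Row 0: "dig"
  Row 1: "mdolc"
  Row 2: "aa"
First row length: 3

3


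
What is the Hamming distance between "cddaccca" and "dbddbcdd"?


Comparing "cddaccca" and "dbddbcdd" position by position:
  Position 0: 'c' vs 'd' => differ
  Position 1: 'd' vs 'b' => differ
  Position 2: 'd' vs 'd' => same
  Position 3: 'a' vs 'd' => differ
  Position 4: 'c' vs 'b' => differ
  Position 5: 'c' vs 'c' => same
  Position 6: 'c' vs 'd' => differ
  Position 7: 'a' vs 'd' => differ
Total differences (Hamming distance): 6

6


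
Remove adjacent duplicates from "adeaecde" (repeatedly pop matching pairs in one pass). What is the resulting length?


Input: adeaecde
Stack-based adjacent duplicate removal:
  Read 'a': push. Stack: a
  Read 'd': push. Stack: ad
  Read 'e': push. Stack: ade
  Read 'a': push. Stack: adea
  Read 'e': push. Stack: adeae
  Read 'c': push. Stack: adeaec
  Read 'd': push. Stack: adeaecd
  Read 'e': push. Stack: adeaecde
Final stack: "adeaecde" (length 8)

8


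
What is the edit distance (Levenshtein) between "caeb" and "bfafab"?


Computing edit distance: "caeb" -> "bfafab"
DP table:
           b    f    a    f    a    b
      0    1    2    3    4    5    6
  c   1    1    2    3    4    5    6
  a   2    2    2    2    3    4    5
  e   3    3    3    3    3    4    5
  b   4    3    4    4    4    4    4
Edit distance = dp[4][6] = 4

4


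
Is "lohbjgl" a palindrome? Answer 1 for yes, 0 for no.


Input: lohbjgl
Reversed: lgjbhol
  Compare pos 0 ('l') with pos 6 ('l'): match
  Compare pos 1 ('o') with pos 5 ('g'): MISMATCH
  Compare pos 2 ('h') with pos 4 ('j'): MISMATCH
Result: not a palindrome

0


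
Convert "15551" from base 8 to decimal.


Input: "15551" in base 8
Positional expansion:
  Digit '1' (value 1) x 8^4 = 4096
  Digit '5' (value 5) x 8^3 = 2560
  Digit '5' (value 5) x 8^2 = 320
  Digit '5' (value 5) x 8^1 = 40
  Digit '1' (value 1) x 8^0 = 1
Sum = 7017

7017


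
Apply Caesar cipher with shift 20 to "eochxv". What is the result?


Caesar cipher: shift "eochxv" by 20
  'e' (pos 4) + 20 = pos 24 = 'y'
  'o' (pos 14) + 20 = pos 8 = 'i'
  'c' (pos 2) + 20 = pos 22 = 'w'
  'h' (pos 7) + 20 = pos 1 = 'b'
  'x' (pos 23) + 20 = pos 17 = 'r'
  'v' (pos 21) + 20 = pos 15 = 'p'
Result: yiwbrp

yiwbrp


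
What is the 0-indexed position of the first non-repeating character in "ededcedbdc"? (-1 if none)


Input: ededcedbdc
Character frequencies:
  'b': 1
  'c': 2
  'd': 4
  'e': 3
Scanning left to right for freq == 1:
  Position 0 ('e'): freq=3, skip
  Position 1 ('d'): freq=4, skip
  Position 2 ('e'): freq=3, skip
  Position 3 ('d'): freq=4, skip
  Position 4 ('c'): freq=2, skip
  Position 5 ('e'): freq=3, skip
  Position 6 ('d'): freq=4, skip
  Position 7 ('b'): unique! => answer = 7

7


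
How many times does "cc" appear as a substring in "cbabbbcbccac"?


Searching for "cc" in "cbabbbcbccac"
Scanning each position:
  Position 0: "cb" => no
  Position 1: "ba" => no
  Position 2: "ab" => no
  Position 3: "bb" => no
  Position 4: "bb" => no
  Position 5: "bc" => no
  Position 6: "cb" => no
  Position 7: "bc" => no
  Position 8: "cc" => MATCH
  Position 9: "ca" => no
  Position 10: "ac" => no
Total occurrences: 1

1


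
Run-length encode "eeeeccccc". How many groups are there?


Input: eeeeccccc
Scanning for consecutive runs:
  Group 1: 'e' x 4 (positions 0-3)
  Group 2: 'c' x 5 (positions 4-8)
Total groups: 2

2


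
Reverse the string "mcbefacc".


Input: mcbefacc
Reading characters right to left:
  Position 7: 'c'
  Position 6: 'c'
  Position 5: 'a'
  Position 4: 'f'
  Position 3: 'e'
  Position 2: 'b'
  Position 1: 'c'
  Position 0: 'm'
Reversed: ccafebcm

ccafebcm


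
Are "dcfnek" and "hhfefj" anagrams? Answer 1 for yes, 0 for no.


Strings: "dcfnek", "hhfefj"
Sorted first:  cdefkn
Sorted second: effhhj
Differ at position 0: 'c' vs 'e' => not anagrams

0


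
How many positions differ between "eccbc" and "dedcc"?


Comparing "eccbc" and "dedcc" position by position:
  Position 0: 'e' vs 'd' => DIFFER
  Position 1: 'c' vs 'e' => DIFFER
  Position 2: 'c' vs 'd' => DIFFER
  Position 3: 'b' vs 'c' => DIFFER
  Position 4: 'c' vs 'c' => same
Positions that differ: 4

4


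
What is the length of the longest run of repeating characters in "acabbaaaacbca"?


Input: "acabbaaaacbca"
Scanning for longest run:
  Position 1 ('c'): new char, reset run to 1
  Position 2 ('a'): new char, reset run to 1
  Position 3 ('b'): new char, reset run to 1
  Position 4 ('b'): continues run of 'b', length=2
  Position 5 ('a'): new char, reset run to 1
  Position 6 ('a'): continues run of 'a', length=2
  Position 7 ('a'): continues run of 'a', length=3
  Position 8 ('a'): continues run of 'a', length=4
  Position 9 ('c'): new char, reset run to 1
  Position 10 ('b'): new char, reset run to 1
  Position 11 ('c'): new char, reset run to 1
  Position 12 ('a'): new char, reset run to 1
Longest run: 'a' with length 4

4


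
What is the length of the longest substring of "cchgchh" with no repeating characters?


Input: "cchgchh"
Sliding window (track last position of each char):
  Position 0 ('c'): window [0,0] length 1 -- new best
  Position 1 ('c'): repeat (last at 0), move window start to 1
  Position 1 ('c'): window [1,1] length 1
  Position 2 ('h'): window [1,2] length 2 -- new best
  Position 3 ('g'): window [1,3] length 3 -- new best
  Position 4 ('c'): repeat (last at 1), move window start to 2
  Position 4 ('c'): window [2,4] length 3
  Position 5 ('h'): repeat (last at 2), move window start to 3
  Position 5 ('h'): window [3,5] length 3
  Position 6 ('h'): repeat (last at 5), move window start to 6
  Position 6 ('h'): window [6,6] length 1
Longest substring with no repeats: "chg" with length 3

3


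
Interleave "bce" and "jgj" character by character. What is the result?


Interleaving "bce" and "jgj":
  Position 0: 'b' from first, 'j' from second => "bj"
  Position 1: 'c' from first, 'g' from second => "cg"
  Position 2: 'e' from first, 'j' from second => "ej"
Result: bjcgej

bjcgej


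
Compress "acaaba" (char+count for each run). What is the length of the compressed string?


Input: acaaba
Runs:
  'a' x 1 => "a1"
  'c' x 1 => "c1"
  'a' x 2 => "a2"
  'b' x 1 => "b1"
  'a' x 1 => "a1"
Compressed: "a1c1a2b1a1"
Compressed length: 10

10


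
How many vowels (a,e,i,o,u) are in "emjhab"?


Input: emjhab
Checking each character:
  'e' at position 0: vowel (running total: 1)
  'm' at position 1: consonant
  'j' at position 2: consonant
  'h' at position 3: consonant
  'a' at position 4: vowel (running total: 2)
  'b' at position 5: consonant
Total vowels: 2

2


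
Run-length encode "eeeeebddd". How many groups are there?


Input: eeeeebddd
Scanning for consecutive runs:
  Group 1: 'e' x 5 (positions 0-4)
  Group 2: 'b' x 1 (positions 5-5)
  Group 3: 'd' x 3 (positions 6-8)
Total groups: 3

3


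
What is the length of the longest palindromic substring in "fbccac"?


Input: "fbccac"
Checking substrings for palindromes:
  [3:6] "cac" (len 3) => palindrome
  [2:4] "cc" (len 2) => palindrome
Longest palindromic substring: "cac" with length 3

3


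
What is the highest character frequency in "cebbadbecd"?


Input: cebbadbecd
Character counts:
  'a': 1
  'b': 3
  'c': 2
  'd': 2
  'e': 2
Maximum frequency: 3

3


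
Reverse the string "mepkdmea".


Input: mepkdmea
Reading characters right to left:
  Position 7: 'a'
  Position 6: 'e'
  Position 5: 'm'
  Position 4: 'd'
  Position 3: 'k'
  Position 2: 'p'
  Position 1: 'e'
  Position 0: 'm'
Reversed: aemdkpem

aemdkpem


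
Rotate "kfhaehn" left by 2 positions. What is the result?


Input: "kfhaehn", rotate left by 2
First 2 characters: "kf"
Remaining characters: "haehn"
Concatenate remaining + first: "haehn" + "kf" = "haehnkf"

haehnkf


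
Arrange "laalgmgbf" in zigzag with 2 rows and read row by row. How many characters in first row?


Zigzag "laalgmgbf" into 2 rows:
Placing characters:
  'l' => row 0
  'a' => row 1
  'a' => row 0
  'l' => row 1
  'g' => row 0
  'm' => row 1
  'g' => row 0
  'b' => row 1
  'f' => row 0
Rows:
  Row 0: "laggf"
  Row 1: "almb"
First row length: 5

5


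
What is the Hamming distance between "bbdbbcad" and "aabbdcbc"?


Comparing "bbdbbcad" and "aabbdcbc" position by position:
  Position 0: 'b' vs 'a' => differ
  Position 1: 'b' vs 'a' => differ
  Position 2: 'd' vs 'b' => differ
  Position 3: 'b' vs 'b' => same
  Position 4: 'b' vs 'd' => differ
  Position 5: 'c' vs 'c' => same
  Position 6: 'a' vs 'b' => differ
  Position 7: 'd' vs 'c' => differ
Total differences (Hamming distance): 6

6


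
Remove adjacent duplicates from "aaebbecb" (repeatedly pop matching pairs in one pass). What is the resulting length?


Input: aaebbecb
Stack-based adjacent duplicate removal:
  Read 'a': push. Stack: a
  Read 'a': matches stack top 'a' => pop. Stack: (empty)
  Read 'e': push. Stack: e
  Read 'b': push. Stack: eb
  Read 'b': matches stack top 'b' => pop. Stack: e
  Read 'e': matches stack top 'e' => pop. Stack: (empty)
  Read 'c': push. Stack: c
  Read 'b': push. Stack: cb
Final stack: "cb" (length 2)

2


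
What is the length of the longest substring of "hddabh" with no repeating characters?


Input: "hddabh"
Sliding window (track last position of each char):
  Position 0 ('h'): window [0,0] length 1 -- new best
  Position 1 ('d'): window [0,1] length 2 -- new best
  Position 2 ('d'): repeat (last at 1), move window start to 2
  Position 2 ('d'): window [2,2] length 1
  Position 3 ('a'): window [2,3] length 2
  Position 4 ('b'): window [2,4] length 3 -- new best
  Position 5 ('h'): window [2,5] length 4 -- new best
Longest substring with no repeats: "dabh" with length 4

4


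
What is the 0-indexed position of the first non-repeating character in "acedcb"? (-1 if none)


Input: acedcb
Character frequencies:
  'a': 1
  'b': 1
  'c': 2
  'd': 1
  'e': 1
Scanning left to right for freq == 1:
  Position 0 ('a'): unique! => answer = 0

0


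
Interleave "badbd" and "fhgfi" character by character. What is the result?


Interleaving "badbd" and "fhgfi":
  Position 0: 'b' from first, 'f' from second => "bf"
  Position 1: 'a' from first, 'h' from second => "ah"
  Position 2: 'd' from first, 'g' from second => "dg"
  Position 3: 'b' from first, 'f' from second => "bf"
  Position 4: 'd' from first, 'i' from second => "di"
Result: bfahdgbfdi

bfahdgbfdi


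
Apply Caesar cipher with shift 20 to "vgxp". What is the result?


Caesar cipher: shift "vgxp" by 20
  'v' (pos 21) + 20 = pos 15 = 'p'
  'g' (pos 6) + 20 = pos 0 = 'a'
  'x' (pos 23) + 20 = pos 17 = 'r'
  'p' (pos 15) + 20 = pos 9 = 'j'
Result: parj

parj


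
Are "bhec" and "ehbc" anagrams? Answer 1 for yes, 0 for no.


Strings: "bhec", "ehbc"
Sorted first:  bceh
Sorted second: bceh
Sorted forms match => anagrams

1


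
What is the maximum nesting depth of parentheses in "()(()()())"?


Input: "()(()()())"
Tracking depth:
  Position 0 '(': depth becomes 1
  Position 1 ')': depth becomes 0
  Position 2 '(': depth becomes 1
  Position 3 '(': depth becomes 2
  Position 4 ')': depth becomes 1
  Position 5 '(': depth becomes 2
  Position 6 ')': depth becomes 1
  Position 7 '(': depth becomes 2
  Position 8 ')': depth becomes 1
  Position 9 ')': depth becomes 0
Maximum depth reached: 2

2


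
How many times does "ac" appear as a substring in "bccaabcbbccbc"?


Searching for "ac" in "bccaabcbbccbc"
Scanning each position:
  Position 0: "bc" => no
  Position 1: "cc" => no
  Position 2: "ca" => no
  Position 3: "aa" => no
  Position 4: "ab" => no
  Position 5: "bc" => no
  Position 6: "cb" => no
  Position 7: "bb" => no
  Position 8: "bc" => no
  Position 9: "cc" => no
  Position 10: "cb" => no
  Position 11: "bc" => no
Total occurrences: 0

0


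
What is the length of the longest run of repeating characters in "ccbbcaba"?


Input: "ccbbcaba"
Scanning for longest run:
  Position 1 ('c'): continues run of 'c', length=2
  Position 2 ('b'): new char, reset run to 1
  Position 3 ('b'): continues run of 'b', length=2
  Position 4 ('c'): new char, reset run to 1
  Position 5 ('a'): new char, reset run to 1
  Position 6 ('b'): new char, reset run to 1
  Position 7 ('a'): new char, reset run to 1
Longest run: 'c' with length 2

2


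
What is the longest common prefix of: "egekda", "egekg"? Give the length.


Words: egekda, egekg
  Position 0: all 'e' => match
  Position 1: all 'g' => match
  Position 2: all 'e' => match
  Position 3: all 'k' => match
  Position 4: ('d', 'g') => mismatch, stop
LCP = "egek" (length 4)

4


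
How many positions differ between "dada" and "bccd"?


Comparing "dada" and "bccd" position by position:
  Position 0: 'd' vs 'b' => DIFFER
  Position 1: 'a' vs 'c' => DIFFER
  Position 2: 'd' vs 'c' => DIFFER
  Position 3: 'a' vs 'd' => DIFFER
Positions that differ: 4

4


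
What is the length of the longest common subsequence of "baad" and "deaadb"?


LCS of "baad" and "deaadb"
DP table:
           d    e    a    a    d    b
      0    0    0    0    0    0    0
  b   0    0    0    0    0    0    1
  a   0    0    0    1    1    1    1
  a   0    0    0    1    2    2    2
  d   0    1    1    1    2    3    3
LCS length = dp[4][6] = 3

3


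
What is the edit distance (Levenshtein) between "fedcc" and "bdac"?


Computing edit distance: "fedcc" -> "bdac"
DP table:
           b    d    a    c
      0    1    2    3    4
  f   1    1    2    3    4
  e   2    2    2    3    4
  d   3    3    2    3    4
  c   4    4    3    3    3
  c   5    5    4    4    3
Edit distance = dp[5][4] = 3

3


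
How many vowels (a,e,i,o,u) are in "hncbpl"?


Input: hncbpl
Checking each character:
  'h' at position 0: consonant
  'n' at position 1: consonant
  'c' at position 2: consonant
  'b' at position 3: consonant
  'p' at position 4: consonant
  'l' at position 5: consonant
Total vowels: 0

0


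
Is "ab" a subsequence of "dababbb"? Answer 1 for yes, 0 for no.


Check if "ab" is a subsequence of "dababbb"
Greedy scan:
  Position 0 ('d'): no match needed
  Position 1 ('a'): matches sub[0] = 'a'
  Position 2 ('b'): matches sub[1] = 'b'
  Position 3 ('a'): no match needed
  Position 4 ('b'): no match needed
  Position 5 ('b'): no match needed
  Position 6 ('b'): no match needed
All 2 characters matched => is a subsequence

1


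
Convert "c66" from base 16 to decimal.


Input: "c66" in base 16
Positional expansion:
  Digit 'c' (value 12) x 16^2 = 3072
  Digit '6' (value 6) x 16^1 = 96
  Digit '6' (value 6) x 16^0 = 6
Sum = 3174

3174


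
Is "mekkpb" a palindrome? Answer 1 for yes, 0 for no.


Input: mekkpb
Reversed: bpkkem
  Compare pos 0 ('m') with pos 5 ('b'): MISMATCH
  Compare pos 1 ('e') with pos 4 ('p'): MISMATCH
  Compare pos 2 ('k') with pos 3 ('k'): match
Result: not a palindrome

0


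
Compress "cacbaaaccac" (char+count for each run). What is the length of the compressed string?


Input: cacbaaaccac
Runs:
  'c' x 1 => "c1"
  'a' x 1 => "a1"
  'c' x 1 => "c1"
  'b' x 1 => "b1"
  'a' x 3 => "a3"
  'c' x 2 => "c2"
  'a' x 1 => "a1"
  'c' x 1 => "c1"
Compressed: "c1a1c1b1a3c2a1c1"
Compressed length: 16

16


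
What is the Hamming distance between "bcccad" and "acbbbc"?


Comparing "bcccad" and "acbbbc" position by position:
  Position 0: 'b' vs 'a' => differ
  Position 1: 'c' vs 'c' => same
  Position 2: 'c' vs 'b' => differ
  Position 3: 'c' vs 'b' => differ
  Position 4: 'a' vs 'b' => differ
  Position 5: 'd' vs 'c' => differ
Total differences (Hamming distance): 5

5


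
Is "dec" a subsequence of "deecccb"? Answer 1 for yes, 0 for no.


Check if "dec" is a subsequence of "deecccb"
Greedy scan:
  Position 0 ('d'): matches sub[0] = 'd'
  Position 1 ('e'): matches sub[1] = 'e'
  Position 2 ('e'): no match needed
  Position 3 ('c'): matches sub[2] = 'c'
  Position 4 ('c'): no match needed
  Position 5 ('c'): no match needed
  Position 6 ('b'): no match needed
All 3 characters matched => is a subsequence

1


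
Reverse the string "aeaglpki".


Input: aeaglpki
Reading characters right to left:
  Position 7: 'i'
  Position 6: 'k'
  Position 5: 'p'
  Position 4: 'l'
  Position 3: 'g'
  Position 2: 'a'
  Position 1: 'e'
  Position 0: 'a'
Reversed: ikplgaea

ikplgaea


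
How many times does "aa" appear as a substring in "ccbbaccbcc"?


Searching for "aa" in "ccbbaccbcc"
Scanning each position:
  Position 0: "cc" => no
  Position 1: "cb" => no
  Position 2: "bb" => no
  Position 3: "ba" => no
  Position 4: "ac" => no
  Position 5: "cc" => no
  Position 6: "cb" => no
  Position 7: "bc" => no
  Position 8: "cc" => no
Total occurrences: 0

0


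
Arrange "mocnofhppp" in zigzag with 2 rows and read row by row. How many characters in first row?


Zigzag "mocnofhppp" into 2 rows:
Placing characters:
  'm' => row 0
  'o' => row 1
  'c' => row 0
  'n' => row 1
  'o' => row 0
  'f' => row 1
  'h' => row 0
  'p' => row 1
  'p' => row 0
  'p' => row 1
Rows:
  Row 0: "mcohp"
  Row 1: "onfpp"
First row length: 5

5


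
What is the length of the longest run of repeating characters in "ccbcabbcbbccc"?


Input: "ccbcabbcbbccc"
Scanning for longest run:
  Position 1 ('c'): continues run of 'c', length=2
  Position 2 ('b'): new char, reset run to 1
  Position 3 ('c'): new char, reset run to 1
  Position 4 ('a'): new char, reset run to 1
  Position 5 ('b'): new char, reset run to 1
  Position 6 ('b'): continues run of 'b', length=2
  Position 7 ('c'): new char, reset run to 1
  Position 8 ('b'): new char, reset run to 1
  Position 9 ('b'): continues run of 'b', length=2
  Position 10 ('c'): new char, reset run to 1
  Position 11 ('c'): continues run of 'c', length=2
  Position 12 ('c'): continues run of 'c', length=3
Longest run: 'c' with length 3

3


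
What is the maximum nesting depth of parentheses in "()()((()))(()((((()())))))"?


Input: "()()((()))(()((((()())))))"
Tracking depth:
  Position 0 '(': depth becomes 1
  Position 1 ')': depth becomes 0
  Position 2 '(': depth becomes 1
  Position 3 ')': depth becomes 0
  Position 4 '(': depth becomes 1
  Position 5 '(': depth becomes 2
  Position 6 '(': depth becomes 3
  Position 7 ')': depth becomes 2
  Position 8 ')': depth becomes 1
  Position 9 ')': depth becomes 0
  Position 10 '(': depth becomes 1
  Position 11 '(': depth becomes 2
  Position 12 ')': depth becomes 1
  Position 13 '(': depth becomes 2
  Position 14 '(': depth becomes 3
  Position 15 '(': depth becomes 4
  Position 16 '(': depth becomes 5
  Position 17 '(': depth becomes 6
  Position 18 ')': depth becomes 5
  Position 19 '(': depth becomes 6
  Position 20 ')': depth becomes 5
  Position 21 ')': depth becomes 4
  Position 22 ')': depth becomes 3
  Position 23 ')': depth becomes 2
  Position 24 ')': depth becomes 1
  Position 25 ')': depth becomes 0
Maximum depth reached: 6

6


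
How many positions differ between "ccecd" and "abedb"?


Comparing "ccecd" and "abedb" position by position:
  Position 0: 'c' vs 'a' => DIFFER
  Position 1: 'c' vs 'b' => DIFFER
  Position 2: 'e' vs 'e' => same
  Position 3: 'c' vs 'd' => DIFFER
  Position 4: 'd' vs 'b' => DIFFER
Positions that differ: 4

4


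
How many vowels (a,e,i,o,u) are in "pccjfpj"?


Input: pccjfpj
Checking each character:
  'p' at position 0: consonant
  'c' at position 1: consonant
  'c' at position 2: consonant
  'j' at position 3: consonant
  'f' at position 4: consonant
  'p' at position 5: consonant
  'j' at position 6: consonant
Total vowels: 0

0


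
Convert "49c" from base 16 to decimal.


Input: "49c" in base 16
Positional expansion:
  Digit '4' (value 4) x 16^2 = 1024
  Digit '9' (value 9) x 16^1 = 144
  Digit 'c' (value 12) x 16^0 = 12
Sum = 1180

1180


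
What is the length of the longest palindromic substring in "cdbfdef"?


Input: "cdbfdef"
Checking substrings for palindromes:
  No multi-char palindromic substrings found
Longest palindromic substring: "c" with length 1

1


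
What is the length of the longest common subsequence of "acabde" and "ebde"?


LCS of "acabde" and "ebde"
DP table:
           e    b    d    e
      0    0    0    0    0
  a   0    0    0    0    0
  c   0    0    0    0    0
  a   0    0    0    0    0
  b   0    0    1    1    1
  d   0    0    1    2    2
  e   0    1    1    2    3
LCS length = dp[6][4] = 3

3


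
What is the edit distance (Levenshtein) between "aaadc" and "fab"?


Computing edit distance: "aaadc" -> "fab"
DP table:
           f    a    b
      0    1    2    3
  a   1    1    1    2
  a   2    2    1    2
  a   3    3    2    2
  d   4    4    3    3
  c   5    5    4    4
Edit distance = dp[5][3] = 4

4


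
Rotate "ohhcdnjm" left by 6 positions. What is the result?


Input: "ohhcdnjm", rotate left by 6
First 6 characters: "ohhcdn"
Remaining characters: "jm"
Concatenate remaining + first: "jm" + "ohhcdn" = "jmohhcdn"

jmohhcdn


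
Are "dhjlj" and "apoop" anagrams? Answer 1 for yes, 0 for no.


Strings: "dhjlj", "apoop"
Sorted first:  dhjjl
Sorted second: aoopp
Differ at position 0: 'd' vs 'a' => not anagrams

0


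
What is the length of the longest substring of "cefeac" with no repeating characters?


Input: "cefeac"
Sliding window (track last position of each char):
  Position 0 ('c'): window [0,0] length 1 -- new best
  Position 1 ('e'): window [0,1] length 2 -- new best
  Position 2 ('f'): window [0,2] length 3 -- new best
  Position 3 ('e'): repeat (last at 1), move window start to 2
  Position 3 ('e'): window [2,3] length 2
  Position 4 ('a'): window [2,4] length 3
  Position 5 ('c'): window [2,5] length 4 -- new best
Longest substring with no repeats: "feac" with length 4

4


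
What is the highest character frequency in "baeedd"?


Input: baeedd
Character counts:
  'a': 1
  'b': 1
  'd': 2
  'e': 2
Maximum frequency: 2

2


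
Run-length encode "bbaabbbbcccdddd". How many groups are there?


Input: bbaabbbbcccdddd
Scanning for consecutive runs:
  Group 1: 'b' x 2 (positions 0-1)
  Group 2: 'a' x 2 (positions 2-3)
  Group 3: 'b' x 4 (positions 4-7)
  Group 4: 'c' x 3 (positions 8-10)
  Group 5: 'd' x 4 (positions 11-14)
Total groups: 5

5


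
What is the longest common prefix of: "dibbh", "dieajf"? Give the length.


Words: dibbh, dieajf
  Position 0: all 'd' => match
  Position 1: all 'i' => match
  Position 2: ('b', 'e') => mismatch, stop
LCP = "di" (length 2)

2


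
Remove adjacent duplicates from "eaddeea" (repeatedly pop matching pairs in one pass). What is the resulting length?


Input: eaddeea
Stack-based adjacent duplicate removal:
  Read 'e': push. Stack: e
  Read 'a': push. Stack: ea
  Read 'd': push. Stack: ead
  Read 'd': matches stack top 'd' => pop. Stack: ea
  Read 'e': push. Stack: eae
  Read 'e': matches stack top 'e' => pop. Stack: ea
  Read 'a': matches stack top 'a' => pop. Stack: e
Final stack: "e" (length 1)

1


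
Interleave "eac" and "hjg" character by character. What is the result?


Interleaving "eac" and "hjg":
  Position 0: 'e' from first, 'h' from second => "eh"
  Position 1: 'a' from first, 'j' from second => "aj"
  Position 2: 'c' from first, 'g' from second => "cg"
Result: ehajcg

ehajcg


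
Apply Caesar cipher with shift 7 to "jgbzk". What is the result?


Caesar cipher: shift "jgbzk" by 7
  'j' (pos 9) + 7 = pos 16 = 'q'
  'g' (pos 6) + 7 = pos 13 = 'n'
  'b' (pos 1) + 7 = pos 8 = 'i'
  'z' (pos 25) + 7 = pos 6 = 'g'
  'k' (pos 10) + 7 = pos 17 = 'r'
Result: qnigr

qnigr


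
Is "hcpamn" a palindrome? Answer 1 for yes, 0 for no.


Input: hcpamn
Reversed: nmapch
  Compare pos 0 ('h') with pos 5 ('n'): MISMATCH
  Compare pos 1 ('c') with pos 4 ('m'): MISMATCH
  Compare pos 2 ('p') with pos 3 ('a'): MISMATCH
Result: not a palindrome

0


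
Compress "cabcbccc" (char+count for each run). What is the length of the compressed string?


Input: cabcbccc
Runs:
  'c' x 1 => "c1"
  'a' x 1 => "a1"
  'b' x 1 => "b1"
  'c' x 1 => "c1"
  'b' x 1 => "b1"
  'c' x 3 => "c3"
Compressed: "c1a1b1c1b1c3"
Compressed length: 12

12
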